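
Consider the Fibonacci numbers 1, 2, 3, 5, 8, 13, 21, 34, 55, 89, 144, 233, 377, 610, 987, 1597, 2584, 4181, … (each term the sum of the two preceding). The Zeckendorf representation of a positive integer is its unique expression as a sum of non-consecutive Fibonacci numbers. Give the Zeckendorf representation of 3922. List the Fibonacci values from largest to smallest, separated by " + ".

2584 + 987 + 233 + 89 + 21 + 8

3922 − 2584 = 1338
1338 − 987 = 351
351 − 233 = 118
118 − 89 = 29
29 − 21 = 8
8 − 8 = 0
So 3922 = 2584 + 987 + 233 + 89 + 21 + 8, with no two terms consecutive in the sequence.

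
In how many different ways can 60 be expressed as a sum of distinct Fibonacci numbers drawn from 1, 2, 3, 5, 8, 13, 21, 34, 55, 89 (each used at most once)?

Each representation comes from the Zeckendorf form by replacing some F_k with F_{k−1} + F_{k−2} where possible.
60 = 55+5 = 55+3+2 = 34+21+5 = 34+21+3+2 = 34+13+8+5 = … (1 more), for 6 in all.

6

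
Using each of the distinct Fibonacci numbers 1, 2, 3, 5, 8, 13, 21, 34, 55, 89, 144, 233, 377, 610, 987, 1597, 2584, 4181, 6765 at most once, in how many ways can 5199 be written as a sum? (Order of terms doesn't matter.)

Each representation comes from the Zeckendorf form by replacing some F_k with F_{k−1} + F_{k−2} where possible.
5199 = 4181+987+21+8+2 = 4181+987+21+5+3+2 = 4181+610+377+21+8+2 = 4181+987+13+8+5+3+2 = … (22 more), for 26 in all.

26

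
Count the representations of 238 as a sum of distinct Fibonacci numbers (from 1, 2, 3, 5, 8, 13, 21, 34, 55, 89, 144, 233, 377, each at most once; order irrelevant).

238 = 233+5 = 233+3+2 = 144+89+5 = 144+89+3+2 = … (5 more), for 9 in all.

9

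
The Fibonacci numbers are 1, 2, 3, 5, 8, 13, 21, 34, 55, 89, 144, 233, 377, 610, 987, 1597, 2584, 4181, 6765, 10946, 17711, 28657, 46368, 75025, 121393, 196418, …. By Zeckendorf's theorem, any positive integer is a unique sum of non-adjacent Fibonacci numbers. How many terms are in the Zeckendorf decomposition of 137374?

137374 − 121393 = 15981
15981 − 10946 = 5035
5035 − 4181 = 854
854 − 610 = 244
244 − 233 = 11
11 − 8 = 3
3 − 3 = 0
137374 = 121393 + 10946 + 4181 + 610 + 233 + 8 + 3, which has 7 terms.

7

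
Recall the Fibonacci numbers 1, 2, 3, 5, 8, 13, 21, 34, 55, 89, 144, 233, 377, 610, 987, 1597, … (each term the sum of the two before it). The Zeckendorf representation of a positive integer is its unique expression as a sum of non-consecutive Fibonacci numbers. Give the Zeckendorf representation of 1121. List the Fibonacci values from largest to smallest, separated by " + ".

Greedy algorithm:
987 ≤ 1121 < 1597, so take 987; remainder 134
89 ≤ 134 < 144, so take 89; remainder 45
34 ≤ 45 < 55, so take 34; remainder 11
8 ≤ 11 < 13, so take 8; remainder 3
3 ≤ 3 < 5, so take 3; remainder 0
So 1121 = 987 + 89 + 34 + 8 + 3, with no two terms consecutive in the sequence.

987 + 89 + 34 + 8 + 3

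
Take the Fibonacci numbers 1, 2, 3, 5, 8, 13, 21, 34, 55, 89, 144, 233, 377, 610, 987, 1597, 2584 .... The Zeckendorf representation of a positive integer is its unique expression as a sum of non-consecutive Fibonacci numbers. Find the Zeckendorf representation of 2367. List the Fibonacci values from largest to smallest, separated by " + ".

Greedy algorithm:
subtract 1597 from 2367: 770 remains
subtract 610 from 770: 160 remains
subtract 144 from 160: 16 remains
subtract 13 from 16: 3 remains
subtract 3 from 3: 0 remains
So 2367 = 1597 + 610 + 144 + 13 + 3, with no two terms consecutive in the sequence.

1597 + 610 + 144 + 13 + 3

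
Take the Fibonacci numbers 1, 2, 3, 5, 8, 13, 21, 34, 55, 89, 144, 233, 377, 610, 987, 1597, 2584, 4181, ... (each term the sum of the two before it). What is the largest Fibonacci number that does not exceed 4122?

2584 ≤ 4122 < 4181, so the largest Fibonacci number not exceeding 4122 is 2584.

2584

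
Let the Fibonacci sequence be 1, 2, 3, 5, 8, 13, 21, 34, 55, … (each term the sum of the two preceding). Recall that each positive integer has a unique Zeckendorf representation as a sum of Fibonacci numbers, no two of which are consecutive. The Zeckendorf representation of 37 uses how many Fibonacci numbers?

subtract 34 from 37: 3 remains
subtract 3 from 3: 0 remains
37 = 34 + 3, which has 2 terms.

2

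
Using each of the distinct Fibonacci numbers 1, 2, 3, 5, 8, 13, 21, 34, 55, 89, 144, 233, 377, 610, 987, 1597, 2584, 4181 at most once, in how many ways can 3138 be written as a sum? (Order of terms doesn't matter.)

3138 = 2584+377+144+21+8+3+1 = 2584+377+89+55+21+8+3+1 = 1597+987+377+144+21+8+3+1 = 2584+233+144+89+55+21+8+3+1 = 1597+987+377+89+55+21+8+3+1 = … (2 more), for 7 in all.

7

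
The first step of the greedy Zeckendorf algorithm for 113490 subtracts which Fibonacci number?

75025

75025 ≤ 113490 < 121393, so the largest Fibonacci number not exceeding 113490 is 75025.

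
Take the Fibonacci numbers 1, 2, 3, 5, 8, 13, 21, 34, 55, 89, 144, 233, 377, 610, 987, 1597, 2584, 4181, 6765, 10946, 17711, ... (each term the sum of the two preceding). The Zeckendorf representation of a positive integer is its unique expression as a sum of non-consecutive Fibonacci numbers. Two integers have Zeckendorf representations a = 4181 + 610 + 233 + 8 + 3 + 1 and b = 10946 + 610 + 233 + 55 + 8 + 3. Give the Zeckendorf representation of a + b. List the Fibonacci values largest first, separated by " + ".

The two numbers are 5036 and 11855, so their sum is 16891.
Repeatedly subtract the largest Fibonacci number that fits:
take 10946 (≤ 16891); 16891 − 10946 = 5945
take 4181 (≤ 5945); 5945 − 4181 = 1764
take 1597 (≤ 1764); 1764 − 1597 = 167
take 144 (≤ 167); 167 − 144 = 23
take 21 (≤ 23); 23 − 21 = 2
take 2 (≤ 2); 2 − 2 = 0

10946 + 4181 + 1597 + 144 + 21 + 2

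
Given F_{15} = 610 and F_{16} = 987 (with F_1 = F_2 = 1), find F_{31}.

1346269

By F_{2k+1} = F_k² + F_{k+1}²: F_{31} = 610² + 987² = 372100 + 974169 = 1346269.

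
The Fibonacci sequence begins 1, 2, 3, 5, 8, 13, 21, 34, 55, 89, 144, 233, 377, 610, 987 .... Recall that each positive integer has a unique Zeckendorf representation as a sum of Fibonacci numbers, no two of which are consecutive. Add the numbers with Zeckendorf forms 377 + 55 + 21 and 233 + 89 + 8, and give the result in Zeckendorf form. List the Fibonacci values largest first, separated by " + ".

The two numbers are 453 and 330, so their sum is 783.
subtract 610 from 783: 173 remains
subtract 144 from 173: 29 remains
subtract 21 from 29: 8 remains
subtract 8 from 8: 0 remains

610 + 144 + 21 + 8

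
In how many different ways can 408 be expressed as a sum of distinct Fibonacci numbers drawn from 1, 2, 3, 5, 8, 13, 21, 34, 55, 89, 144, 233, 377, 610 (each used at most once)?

10

Starting from the Zeckendorf form and repeatedly splitting a term F_k into F_{k−1} + F_{k−2} (when neither is already used) reaches every representation.
408 = 377+21+8+2 = 377+21+5+3+2 = 233+144+21+8+2 = 377+13+8+5+3+2 = … (6 more), for 10 in all.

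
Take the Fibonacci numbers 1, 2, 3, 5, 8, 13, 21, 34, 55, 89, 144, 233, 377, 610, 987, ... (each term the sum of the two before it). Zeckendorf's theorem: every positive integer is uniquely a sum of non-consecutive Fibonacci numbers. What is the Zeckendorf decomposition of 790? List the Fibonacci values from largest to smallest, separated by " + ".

610 ≤ 790 < 987, so take 610; remainder 180
144 ≤ 180 < 233, so take 144; remainder 36
34 ≤ 36 < 55, so take 34; remainder 2
2 ≤ 2 < 3, so take 2; remainder 0
So 790 = 610 + 144 + 34 + 2, with no two terms consecutive in the sequence.

610 + 144 + 34 + 2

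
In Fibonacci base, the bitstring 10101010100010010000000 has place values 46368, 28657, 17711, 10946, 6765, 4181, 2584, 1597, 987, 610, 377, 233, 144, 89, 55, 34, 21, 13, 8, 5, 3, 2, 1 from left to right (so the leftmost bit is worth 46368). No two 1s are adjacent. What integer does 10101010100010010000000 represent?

Summing the place values of the 1 bits: 46368 + 17711 + 6765 + 2584 + 987 + 144 + 34 = 74593.

74593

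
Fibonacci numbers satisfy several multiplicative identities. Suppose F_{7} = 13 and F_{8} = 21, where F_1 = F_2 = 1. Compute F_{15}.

By F_{2k+1} = F_k² + F_{k+1}²: F_{15} = 13² + 21² = 169 + 441 = 610.

610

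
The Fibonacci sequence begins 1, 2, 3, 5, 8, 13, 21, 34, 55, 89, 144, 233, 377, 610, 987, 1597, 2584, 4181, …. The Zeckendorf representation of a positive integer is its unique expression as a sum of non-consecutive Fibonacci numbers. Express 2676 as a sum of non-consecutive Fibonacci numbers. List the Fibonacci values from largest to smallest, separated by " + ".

take 2584 (≤ 2676); 2676 − 2584 = 92
take 89 (≤ 92); 92 − 89 = 3
take 3 (≤ 3); 3 − 3 = 0
So 2676 = 2584 + 89 + 3, with no two terms consecutive in the sequence.

2584 + 89 + 3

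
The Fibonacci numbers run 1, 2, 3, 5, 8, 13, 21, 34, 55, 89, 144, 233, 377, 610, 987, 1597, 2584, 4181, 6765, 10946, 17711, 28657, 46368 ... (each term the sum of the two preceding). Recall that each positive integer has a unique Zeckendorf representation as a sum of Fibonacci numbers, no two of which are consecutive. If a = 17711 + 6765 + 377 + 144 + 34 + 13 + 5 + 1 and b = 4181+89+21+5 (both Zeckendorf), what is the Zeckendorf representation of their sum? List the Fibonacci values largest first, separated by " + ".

The two numbers are 25050 and 4296, so their sum is 29346.
28657 ≤ 29346 < 46368, so take 28657; remainder 689
610 ≤ 689 < 987, so take 610; remainder 79
55 ≤ 79 < 89, so take 55; remainder 24
21 ≤ 24 < 34, so take 21; remainder 3
3 ≤ 3 < 5, so take 3; remainder 0

28657 + 610 + 55 + 21 + 3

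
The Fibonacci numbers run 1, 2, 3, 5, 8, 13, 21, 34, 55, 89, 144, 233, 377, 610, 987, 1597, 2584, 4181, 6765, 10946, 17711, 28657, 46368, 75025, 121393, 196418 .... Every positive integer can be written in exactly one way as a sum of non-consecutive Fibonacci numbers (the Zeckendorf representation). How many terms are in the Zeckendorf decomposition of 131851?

Greedily peel off the largest Fibonacci term at each step:
121393 ≤ 131851 < 196418, so take 121393; remainder 10458
6765 ≤ 10458 < 10946, so take 6765; remainder 3693
2584 ≤ 3693 < 4181, so take 2584; remainder 1109
987 ≤ 1109 < 1597, so take 987; remainder 122
89 ≤ 122 < 144, so take 89; remainder 33
21 ≤ 33 < 34, so take 21; remainder 12
8 ≤ 12 < 13, so take 8; remainder 4
3 ≤ 4 < 5, so take 3; remainder 1
1 ≤ 1 < 2, so take 1; remainder 0
131851 = 121393 + 6765 + 2584 + 987 + 89 + 21 + 8 + 3 + 1, which has 9 terms.

9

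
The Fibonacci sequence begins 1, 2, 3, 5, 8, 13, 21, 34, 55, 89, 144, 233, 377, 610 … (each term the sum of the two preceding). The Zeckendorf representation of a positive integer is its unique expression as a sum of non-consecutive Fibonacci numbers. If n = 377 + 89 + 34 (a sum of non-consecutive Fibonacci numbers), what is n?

377 + 89 + 34 = 500.

500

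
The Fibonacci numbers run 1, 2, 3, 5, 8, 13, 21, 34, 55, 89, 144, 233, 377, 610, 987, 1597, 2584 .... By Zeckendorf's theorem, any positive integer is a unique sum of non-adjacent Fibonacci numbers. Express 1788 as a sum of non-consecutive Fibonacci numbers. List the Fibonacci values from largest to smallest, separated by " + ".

1788 − 1597 = 191
191 − 144 = 47
47 − 34 = 13
13 − 13 = 0
So 1788 = 1597 + 144 + 34 + 13, with no two terms consecutive in the sequence.

1597 + 144 + 34 + 13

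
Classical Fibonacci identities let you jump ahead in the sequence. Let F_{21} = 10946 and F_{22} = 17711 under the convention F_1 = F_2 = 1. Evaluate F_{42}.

267914296

By the doubling identity F_{2k} = F_k(2F_{k+1} − F_k): F_{42} = 10946·(2·17711 − 10946) = 10946·24476 = 267914296.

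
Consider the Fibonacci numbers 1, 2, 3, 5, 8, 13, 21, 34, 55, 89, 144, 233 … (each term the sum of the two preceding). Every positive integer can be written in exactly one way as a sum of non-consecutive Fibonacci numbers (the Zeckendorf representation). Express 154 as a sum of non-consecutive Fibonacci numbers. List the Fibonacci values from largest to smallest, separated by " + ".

144 + 8 + 2

154 − 144 = 10
10 − 8 = 2
2 − 2 = 0
So 154 = 144 + 8 + 2, with no two terms consecutive in the sequence.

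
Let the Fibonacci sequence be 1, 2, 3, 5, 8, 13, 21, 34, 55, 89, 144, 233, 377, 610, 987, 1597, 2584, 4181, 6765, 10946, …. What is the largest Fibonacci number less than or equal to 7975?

6765 ≤ 7975 < 10946, so the largest Fibonacci number not exceeding 7975 is 6765.

6765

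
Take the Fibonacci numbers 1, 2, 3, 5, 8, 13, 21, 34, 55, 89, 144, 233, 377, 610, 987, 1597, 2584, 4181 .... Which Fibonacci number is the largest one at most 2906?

2584

2584 ≤ 2906 < 4181, so the largest Fibonacci number not exceeding 2906 is 2584.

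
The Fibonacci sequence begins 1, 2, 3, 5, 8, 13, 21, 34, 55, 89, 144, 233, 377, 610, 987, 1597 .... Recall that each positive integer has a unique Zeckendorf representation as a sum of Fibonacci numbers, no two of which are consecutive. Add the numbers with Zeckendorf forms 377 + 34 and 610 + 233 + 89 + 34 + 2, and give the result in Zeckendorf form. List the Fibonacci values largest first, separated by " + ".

987 + 377 + 13 + 2

The two numbers are 411 and 968, so their sum is 1379.
Greedy algorithm:
subtract 987 from 1379: 392 remains
subtract 377 from 392: 15 remains
subtract 13 from 15: 2 remains
subtract 2 from 2: 0 remains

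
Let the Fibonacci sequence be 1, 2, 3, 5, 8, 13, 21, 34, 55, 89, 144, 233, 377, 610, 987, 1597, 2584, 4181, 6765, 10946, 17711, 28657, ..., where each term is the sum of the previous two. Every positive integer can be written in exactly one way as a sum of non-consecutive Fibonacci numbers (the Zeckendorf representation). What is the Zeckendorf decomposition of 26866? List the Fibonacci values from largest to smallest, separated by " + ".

17711 + 6765 + 1597 + 610 + 144 + 34 + 5

subtract 17711 from 26866: 9155 remains
subtract 6765 from 9155: 2390 remains
subtract 1597 from 2390: 793 remains
subtract 610 from 793: 183 remains
subtract 144 from 183: 39 remains
subtract 34 from 39: 5 remains
subtract 5 from 5: 0 remains
So 26866 = 17711 + 6765 + 1597 + 610 + 144 + 34 + 5, with no two terms consecutive in the sequence.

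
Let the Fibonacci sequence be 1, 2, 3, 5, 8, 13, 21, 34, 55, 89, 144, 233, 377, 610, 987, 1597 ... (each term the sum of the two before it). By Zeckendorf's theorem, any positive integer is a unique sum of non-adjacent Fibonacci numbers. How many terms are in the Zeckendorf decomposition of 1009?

3

1009: greatest Fibonacci not exceeding it is 987, leaving 22
22: greatest Fibonacci not exceeding it is 21, leaving 1
1: greatest Fibonacci not exceeding it is 1, leaving 0
1009 = 987 + 21 + 1, which has 3 terms.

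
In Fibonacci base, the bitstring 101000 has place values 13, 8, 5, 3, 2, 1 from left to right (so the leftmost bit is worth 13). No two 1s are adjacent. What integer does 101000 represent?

Summing the place values of the 1 bits: 13 + 5 = 18.

18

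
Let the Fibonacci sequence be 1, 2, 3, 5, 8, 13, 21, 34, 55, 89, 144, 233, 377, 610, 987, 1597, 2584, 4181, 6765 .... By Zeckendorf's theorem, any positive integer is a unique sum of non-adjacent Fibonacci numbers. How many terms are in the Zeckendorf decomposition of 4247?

Greedy algorithm:
4247: greatest Fibonacci not exceeding it is 4181, leaving 66
66: greatest Fibonacci not exceeding it is 55, leaving 11
11: greatest Fibonacci not exceeding it is 8, leaving 3
3: greatest Fibonacci not exceeding it is 3, leaving 0
4247 = 4181 + 55 + 8 + 3, which has 4 terms.

4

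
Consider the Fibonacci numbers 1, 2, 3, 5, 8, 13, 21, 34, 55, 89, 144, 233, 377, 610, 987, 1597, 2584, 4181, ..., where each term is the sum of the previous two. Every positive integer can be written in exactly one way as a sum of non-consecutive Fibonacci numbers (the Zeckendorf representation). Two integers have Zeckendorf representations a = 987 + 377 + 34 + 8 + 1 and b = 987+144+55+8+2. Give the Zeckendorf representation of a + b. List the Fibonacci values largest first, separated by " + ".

The two numbers are 1407 and 1196, so their sum is 2603.
Greedily peel off the largest Fibonacci term at each step:
2603 − 2584 = 19
19 − 13 = 6
6 − 5 = 1
1 − 1 = 0

2584 + 13 + 5 + 1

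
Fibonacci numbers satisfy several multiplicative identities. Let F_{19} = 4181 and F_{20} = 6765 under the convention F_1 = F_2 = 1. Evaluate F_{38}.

39088169

By the doubling identity F_{2k} = F_k(2F_{k+1} − F_k): F_{38} = 4181·(2·6765 − 4181) = 4181·9349 = 39088169.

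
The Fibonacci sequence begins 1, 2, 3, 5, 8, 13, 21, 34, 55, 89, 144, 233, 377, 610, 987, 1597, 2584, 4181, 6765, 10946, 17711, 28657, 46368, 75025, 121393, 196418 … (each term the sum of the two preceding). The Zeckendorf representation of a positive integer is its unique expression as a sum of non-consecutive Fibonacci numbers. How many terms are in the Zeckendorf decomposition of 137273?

121393 ≤ 137273 < 196418, so take 121393; remainder 15880
10946 ≤ 15880 < 17711, so take 10946; remainder 4934
4181 ≤ 4934 < 6765, so take 4181; remainder 753
610 ≤ 753 < 987, so take 610; remainder 143
89 ≤ 143 < 144, so take 89; remainder 54
34 ≤ 54 < 55, so take 34; remainder 20
13 ≤ 20 < 21, so take 13; remainder 7
5 ≤ 7 < 8, so take 5; remainder 2
2 ≤ 2 < 3, so take 2; remainder 0
137273 = 121393 + 10946 + 4181 + 610 + 89 + 34 + 13 + 5 + 2, which has 9 terms.

9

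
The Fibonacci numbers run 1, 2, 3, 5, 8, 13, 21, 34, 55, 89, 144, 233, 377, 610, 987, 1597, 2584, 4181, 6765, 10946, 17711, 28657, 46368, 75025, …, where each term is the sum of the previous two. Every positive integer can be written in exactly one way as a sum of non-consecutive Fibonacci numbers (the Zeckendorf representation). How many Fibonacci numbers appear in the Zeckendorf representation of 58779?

58779 − 46368 = 12411
12411 − 10946 = 1465
1465 − 987 = 478
478 − 377 = 101
101 − 89 = 12
12 − 8 = 4
4 − 3 = 1
1 − 1 = 0
58779 = 46368 + 10946 + 987 + 377 + 89 + 8 + 3 + 1, which has 8 terms.

8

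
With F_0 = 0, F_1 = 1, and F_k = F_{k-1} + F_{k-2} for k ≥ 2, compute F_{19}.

Iterating the recurrence up to F_{13} = 233 and F_{12} = 144:
F_{14} = F_{13} + F_{12} = 233 + 144 = 377
F_{15} = F_{14} + F_{13} = 377 + 233 = 610
F_{16} = F_{15} + F_{14} = 610 + 377 = 987
F_{17} = F_{16} + F_{15} = 987 + 610 = 1597
F_{18} = F_{17} + F_{16} = 1597 + 987 = 2584
F_{19} = F_{18} + F_{17} = 2584 + 1597 = 4181

4181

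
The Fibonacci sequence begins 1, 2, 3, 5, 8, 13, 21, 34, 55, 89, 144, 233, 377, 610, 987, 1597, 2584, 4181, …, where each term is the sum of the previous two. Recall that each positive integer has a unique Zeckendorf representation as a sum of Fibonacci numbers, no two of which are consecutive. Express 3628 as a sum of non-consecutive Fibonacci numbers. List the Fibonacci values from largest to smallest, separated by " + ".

2584 + 987 + 55 + 2

Repeatedly subtract the largest Fibonacci number that fits:
3628 − 2584 = 1044
1044 − 987 = 57
57 − 55 = 2
2 − 2 = 0
So 3628 = 2584 + 987 + 55 + 2, with no two terms consecutive in the sequence.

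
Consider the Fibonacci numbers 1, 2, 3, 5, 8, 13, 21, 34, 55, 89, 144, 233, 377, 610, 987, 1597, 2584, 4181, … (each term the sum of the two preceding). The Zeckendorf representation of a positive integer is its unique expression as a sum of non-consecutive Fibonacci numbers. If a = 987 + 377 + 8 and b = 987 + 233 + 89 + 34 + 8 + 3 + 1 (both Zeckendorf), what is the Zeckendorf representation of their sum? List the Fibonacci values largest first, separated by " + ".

The two numbers are 1372 and 1355, so their sum is 2727.
Greedy algorithm:
subtract 2584 from 2727: 143 remains
subtract 89 from 143: 54 remains
subtract 34 from 54: 20 remains
subtract 13 from 20: 7 remains
subtract 5 from 7: 2 remains
subtract 2 from 2: 0 remains

2584 + 89 + 34 + 13 + 5 + 2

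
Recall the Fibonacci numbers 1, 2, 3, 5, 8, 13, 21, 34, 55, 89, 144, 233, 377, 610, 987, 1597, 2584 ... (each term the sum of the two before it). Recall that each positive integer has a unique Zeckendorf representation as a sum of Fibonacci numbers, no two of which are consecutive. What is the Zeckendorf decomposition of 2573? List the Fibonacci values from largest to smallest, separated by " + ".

subtract 1597 from 2573: 976 remains
subtract 610 from 976: 366 remains
subtract 233 from 366: 133 remains
subtract 89 from 133: 44 remains
subtract 34 from 44: 10 remains
subtract 8 from 10: 2 remains
subtract 2 from 2: 0 remains
So 2573 = 1597 + 610 + 233 + 89 + 34 + 8 + 2, with no two terms consecutive in the sequence.

1597 + 610 + 233 + 89 + 34 + 8 + 2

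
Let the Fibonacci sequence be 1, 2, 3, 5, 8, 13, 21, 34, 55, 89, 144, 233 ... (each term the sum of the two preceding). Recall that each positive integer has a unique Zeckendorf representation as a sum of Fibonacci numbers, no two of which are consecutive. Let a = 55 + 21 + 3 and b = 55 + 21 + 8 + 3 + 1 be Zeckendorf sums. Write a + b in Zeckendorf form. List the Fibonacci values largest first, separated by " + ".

The two numbers are 79 and 88, so their sum is 167.
Greedy algorithm:
144 ≤ 167 < 233, so take 144; remainder 23
21 ≤ 23 < 34, so take 21; remainder 2
2 ≤ 2 < 3, so take 2; remainder 0

144 + 21 + 2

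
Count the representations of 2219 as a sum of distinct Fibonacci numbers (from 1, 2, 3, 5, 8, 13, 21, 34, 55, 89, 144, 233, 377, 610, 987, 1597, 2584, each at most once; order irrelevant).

9

Each representation comes from the Zeckendorf form by replacing some F_k with F_{k−1} + F_{k−2} where possible.
2219 = 1597+610+8+3+1 = 1597+377+233+8+3+1 = 1597+377+144+89+8+3+1 = 987+610+377+233+8+3+1 = … (5 more), for 9 in all.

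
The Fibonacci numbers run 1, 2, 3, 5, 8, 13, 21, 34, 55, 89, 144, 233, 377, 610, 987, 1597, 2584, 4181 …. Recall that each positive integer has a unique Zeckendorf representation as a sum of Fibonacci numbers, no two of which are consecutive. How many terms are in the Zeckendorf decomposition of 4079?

6

4079 − 2584 = 1495
1495 − 987 = 508
508 − 377 = 131
131 − 89 = 42
42 − 34 = 8
8 − 8 = 0
4079 = 2584 + 987 + 377 + 89 + 34 + 8, which has 6 terms.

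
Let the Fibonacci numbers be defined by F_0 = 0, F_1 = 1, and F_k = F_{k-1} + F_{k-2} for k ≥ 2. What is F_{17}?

Iterating the recurrence up to F_{9} = 34 and F_{8} = 21:
F_{10} = F_{9} + F_{8} = 34 + 21 = 55
F_{11} = F_{10} + F_{9} = 55 + 34 = 89
F_{12} = F_{11} + F_{10} = 89 + 55 = 144
F_{13} = F_{12} + F_{11} = 144 + 89 = 233
F_{14} = F_{13} + F_{12} = 233 + 144 = 377
F_{15} = F_{14} + F_{13} = 377 + 233 = 610
F_{16} = F_{15} + F_{14} = 610 + 377 = 987
F_{17} = F_{16} + F_{15} = 987 + 610 = 1597

1597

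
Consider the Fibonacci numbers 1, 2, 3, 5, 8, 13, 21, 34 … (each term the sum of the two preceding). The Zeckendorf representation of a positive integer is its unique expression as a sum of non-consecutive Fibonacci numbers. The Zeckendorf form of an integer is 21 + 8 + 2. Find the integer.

21 + 8 + 2 = 31.

31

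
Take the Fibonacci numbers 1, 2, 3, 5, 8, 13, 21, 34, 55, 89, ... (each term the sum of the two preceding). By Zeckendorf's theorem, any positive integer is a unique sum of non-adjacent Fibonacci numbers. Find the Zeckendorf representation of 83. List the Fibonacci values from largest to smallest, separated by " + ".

Repeatedly subtract the largest Fibonacci number that fits:
subtract 55 from 83: 28 remains
subtract 21 from 28: 7 remains
subtract 5 from 7: 2 remains
subtract 2 from 2: 0 remains
So 83 = 55 + 21 + 5 + 2, with no two terms consecutive in the sequence.

55 + 21 + 5 + 2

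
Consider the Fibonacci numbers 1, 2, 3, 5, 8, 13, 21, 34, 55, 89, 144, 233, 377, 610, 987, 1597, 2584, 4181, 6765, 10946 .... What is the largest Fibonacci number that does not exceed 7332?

6765 ≤ 7332 < 10946, so the largest Fibonacci number not exceeding 7332 is 6765.

6765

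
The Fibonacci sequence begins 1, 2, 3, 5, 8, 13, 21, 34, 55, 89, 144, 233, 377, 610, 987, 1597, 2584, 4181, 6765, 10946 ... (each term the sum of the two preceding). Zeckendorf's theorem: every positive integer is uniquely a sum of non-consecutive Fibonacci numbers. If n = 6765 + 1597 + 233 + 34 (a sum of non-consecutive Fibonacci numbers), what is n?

6765 + 1597 + 233 + 34 = 8629.

8629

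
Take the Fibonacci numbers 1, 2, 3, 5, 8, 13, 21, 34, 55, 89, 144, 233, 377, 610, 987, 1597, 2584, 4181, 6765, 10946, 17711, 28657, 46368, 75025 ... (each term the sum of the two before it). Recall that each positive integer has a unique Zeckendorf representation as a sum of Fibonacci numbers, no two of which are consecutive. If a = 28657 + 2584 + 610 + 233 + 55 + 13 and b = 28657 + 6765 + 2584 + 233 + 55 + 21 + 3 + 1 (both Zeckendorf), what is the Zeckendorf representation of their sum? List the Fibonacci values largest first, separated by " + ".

46368 + 17711 + 4181 + 1597 + 610 + 3 + 1

The two numbers are 32152 and 38319, so their sum is 70471.
largest Fibonacci ≤ 70471 is 46368; 70471 − 46368 = 24103
largest Fibonacci ≤ 24103 is 17711; 24103 − 17711 = 6392
largest Fibonacci ≤ 6392 is 4181; 6392 − 4181 = 2211
largest Fibonacci ≤ 2211 is 1597; 2211 − 1597 = 614
largest Fibonacci ≤ 614 is 610; 614 − 610 = 4
largest Fibonacci ≤ 4 is 3; 4 − 3 = 1
largest Fibonacci ≤ 1 is 1; 1 − 1 = 0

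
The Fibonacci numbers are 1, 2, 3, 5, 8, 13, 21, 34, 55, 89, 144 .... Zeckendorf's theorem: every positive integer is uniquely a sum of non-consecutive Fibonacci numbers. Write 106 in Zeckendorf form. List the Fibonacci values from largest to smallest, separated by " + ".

89 + 13 + 3 + 1

Repeatedly subtract the largest Fibonacci number that fits:
106: greatest Fibonacci not exceeding it is 89, leaving 17
17: greatest Fibonacci not exceeding it is 13, leaving 4
4: greatest Fibonacci not exceeding it is 3, leaving 1
1: greatest Fibonacci not exceeding it is 1, leaving 0
So 106 = 89 + 13 + 3 + 1, with no two terms consecutive in the sequence.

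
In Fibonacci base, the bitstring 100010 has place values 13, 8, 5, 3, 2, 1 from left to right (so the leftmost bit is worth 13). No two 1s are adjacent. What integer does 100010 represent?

Summing the place values of the 1 bits: 13 + 2 = 15.

15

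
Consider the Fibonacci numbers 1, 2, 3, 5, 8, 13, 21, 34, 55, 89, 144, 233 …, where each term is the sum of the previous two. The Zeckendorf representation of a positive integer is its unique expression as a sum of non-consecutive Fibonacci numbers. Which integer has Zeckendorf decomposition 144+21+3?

144+21+3 = 168.

168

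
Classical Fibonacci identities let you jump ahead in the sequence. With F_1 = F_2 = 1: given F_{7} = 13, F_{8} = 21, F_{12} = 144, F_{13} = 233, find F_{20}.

By the addition formula F_{m+n} = F_m F_{n+1} + F_{m−1} F_n with m=8, n=12: F_{20} = 21·233 + 13·144 = 4893 + 1872 = 6765.

6765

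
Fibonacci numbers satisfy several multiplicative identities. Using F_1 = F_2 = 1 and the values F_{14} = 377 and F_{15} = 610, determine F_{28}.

317811

By the doubling identity F_{2k} = F_k(2F_{k+1} − F_k): F_{28} = 377·(2·610 − 377) = 377·843 = 317811.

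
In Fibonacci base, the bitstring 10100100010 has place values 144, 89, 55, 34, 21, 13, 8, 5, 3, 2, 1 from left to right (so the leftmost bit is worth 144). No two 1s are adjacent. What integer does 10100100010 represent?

214

Summing the place values of the 1 bits: 144 + 55 + 13 + 2 = 214.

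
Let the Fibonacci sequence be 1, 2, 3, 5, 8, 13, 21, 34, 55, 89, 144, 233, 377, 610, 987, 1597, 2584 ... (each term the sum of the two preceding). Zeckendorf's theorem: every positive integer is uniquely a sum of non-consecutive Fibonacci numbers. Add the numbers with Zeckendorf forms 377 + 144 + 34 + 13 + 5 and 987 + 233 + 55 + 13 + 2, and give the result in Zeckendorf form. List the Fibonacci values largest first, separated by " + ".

1597 + 233 + 21 + 8 + 3 + 1

The two numbers are 573 and 1290, so their sum is 1863.
take 1597 (≤ 1863); 1863 − 1597 = 266
take 233 (≤ 266); 266 − 233 = 33
take 21 (≤ 33); 33 − 21 = 12
take 8 (≤ 12); 12 − 8 = 4
take 3 (≤ 4); 4 − 3 = 1
take 1 (≤ 1); 1 − 1 = 0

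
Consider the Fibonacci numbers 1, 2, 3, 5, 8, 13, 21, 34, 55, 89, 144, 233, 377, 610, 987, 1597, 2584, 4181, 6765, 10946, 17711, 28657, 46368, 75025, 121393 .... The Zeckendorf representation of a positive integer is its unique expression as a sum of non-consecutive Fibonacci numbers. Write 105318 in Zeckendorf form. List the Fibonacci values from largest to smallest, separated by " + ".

75025 + 28657 + 1597 + 34 + 5

Greedily peel off the largest Fibonacci term at each step:
largest Fibonacci ≤ 105318 is 75025; 105318 − 75025 = 30293
largest Fibonacci ≤ 30293 is 28657; 30293 − 28657 = 1636
largest Fibonacci ≤ 1636 is 1597; 1636 − 1597 = 39
largest Fibonacci ≤ 39 is 34; 39 − 34 = 5
largest Fibonacci ≤ 5 is 5; 5 − 5 = 0
So 105318 = 75025 + 28657 + 1597 + 34 + 5, with no two terms consecutive in the sequence.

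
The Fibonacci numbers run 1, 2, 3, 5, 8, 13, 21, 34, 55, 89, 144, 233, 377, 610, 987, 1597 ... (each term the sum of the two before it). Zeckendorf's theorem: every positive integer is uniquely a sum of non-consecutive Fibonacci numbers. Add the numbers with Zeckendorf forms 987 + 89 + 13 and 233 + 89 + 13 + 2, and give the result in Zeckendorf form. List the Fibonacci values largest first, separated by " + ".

987 + 377 + 55 + 5 + 2

The two numbers are 1089 and 337, so their sum is 1426.
Repeatedly subtract the largest Fibonacci number that fits:
largest Fibonacci ≤ 1426 is 987; 1426 − 987 = 439
largest Fibonacci ≤ 439 is 377; 439 − 377 = 62
largest Fibonacci ≤ 62 is 55; 62 − 55 = 7
largest Fibonacci ≤ 7 is 5; 7 − 5 = 2
largest Fibonacci ≤ 2 is 2; 2 − 2 = 0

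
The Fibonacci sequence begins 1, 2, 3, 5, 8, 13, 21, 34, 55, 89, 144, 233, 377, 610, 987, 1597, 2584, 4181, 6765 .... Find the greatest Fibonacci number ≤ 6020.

4181

4181 ≤ 6020 < 6765, so the largest Fibonacci number not exceeding 6020 is 4181.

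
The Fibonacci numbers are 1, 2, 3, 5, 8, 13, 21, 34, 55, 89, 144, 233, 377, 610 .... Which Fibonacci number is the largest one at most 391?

377 ≤ 391 < 610, so the largest Fibonacci number not exceeding 391 is 377.

377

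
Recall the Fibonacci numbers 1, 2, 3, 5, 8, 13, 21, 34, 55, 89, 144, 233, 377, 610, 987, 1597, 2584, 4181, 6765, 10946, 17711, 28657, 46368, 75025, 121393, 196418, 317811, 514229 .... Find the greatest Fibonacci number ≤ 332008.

317811

317811 ≤ 332008 < 514229, so the largest Fibonacci number not exceeding 332008 is 317811.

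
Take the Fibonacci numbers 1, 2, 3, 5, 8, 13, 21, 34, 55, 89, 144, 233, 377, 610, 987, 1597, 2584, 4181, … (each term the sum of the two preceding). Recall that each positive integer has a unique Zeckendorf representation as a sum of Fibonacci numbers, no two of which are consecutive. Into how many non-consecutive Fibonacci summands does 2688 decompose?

Repeatedly subtract the largest Fibonacci number that fits:
2688: greatest Fibonacci not exceeding it is 2584, leaving 104
104: greatest Fibonacci not exceeding it is 89, leaving 15
15: greatest Fibonacci not exceeding it is 13, leaving 2
2: greatest Fibonacci not exceeding it is 2, leaving 0
2688 = 2584 + 89 + 13 + 2, which has 4 terms.

4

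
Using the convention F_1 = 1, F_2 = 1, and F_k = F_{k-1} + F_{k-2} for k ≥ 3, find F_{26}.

121393

Iterating the recurrence up to F_{18} = 2584 and F_{17} = 1597:
F_{19} = F_{18} + F_{17} = 2584 + 1597 = 4181
F_{20} = F_{19} + F_{18} = 4181 + 2584 = 6765
F_{21} = F_{20} + F_{19} = 6765 + 4181 = 10946
F_{22} = F_{21} + F_{20} = 10946 + 6765 = 17711
F_{23} = F_{22} + F_{21} = 17711 + 10946 = 28657
F_{24} = F_{23} + F_{22} = 28657 + 17711 = 46368
F_{25} = F_{24} + F_{23} = 46368 + 28657 = 75025
F_{26} = F_{25} + F_{24} = 75025 + 46368 = 121393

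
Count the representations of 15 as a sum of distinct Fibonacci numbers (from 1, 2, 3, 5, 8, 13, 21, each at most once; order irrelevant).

15 = 13+2 = 8+5+2 — 2 representations.

2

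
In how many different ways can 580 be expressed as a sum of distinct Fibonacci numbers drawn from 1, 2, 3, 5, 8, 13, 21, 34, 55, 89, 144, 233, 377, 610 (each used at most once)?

Starting from the Zeckendorf form and repeatedly splitting a term F_k into F_{k−1} + F_{k−2} (when neither is already used) reaches every representation.
580 = 377+144+55+3+1 = 377+144+34+21+3+1 = 377+144+34+13+8+3+1 = 377+89+55+34+21+3+1 = 377+89+55+34+13+8+3+1 = … (2 more), for 7 in all.

7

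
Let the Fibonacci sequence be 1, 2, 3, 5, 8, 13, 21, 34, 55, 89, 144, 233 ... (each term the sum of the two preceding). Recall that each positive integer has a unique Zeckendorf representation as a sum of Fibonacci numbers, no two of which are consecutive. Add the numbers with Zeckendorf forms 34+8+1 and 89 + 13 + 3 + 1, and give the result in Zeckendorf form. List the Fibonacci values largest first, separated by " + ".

144 + 5

The two numbers are 43 and 106, so their sum is 149.
Greedy algorithm:
take 144 (≤ 149); 149 − 144 = 5
take 5 (≤ 5); 5 − 5 = 0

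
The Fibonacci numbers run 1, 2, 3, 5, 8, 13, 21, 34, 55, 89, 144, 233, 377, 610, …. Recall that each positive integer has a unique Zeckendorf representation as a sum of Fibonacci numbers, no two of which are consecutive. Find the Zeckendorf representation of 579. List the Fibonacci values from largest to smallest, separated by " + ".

579: greatest Fibonacci not exceeding it is 377, leaving 202
202: greatest Fibonacci not exceeding it is 144, leaving 58
58: greatest Fibonacci not exceeding it is 55, leaving 3
3: greatest Fibonacci not exceeding it is 3, leaving 0
So 579 = 377 + 144 + 55 + 3, with no two terms consecutive in the sequence.

377 + 144 + 55 + 3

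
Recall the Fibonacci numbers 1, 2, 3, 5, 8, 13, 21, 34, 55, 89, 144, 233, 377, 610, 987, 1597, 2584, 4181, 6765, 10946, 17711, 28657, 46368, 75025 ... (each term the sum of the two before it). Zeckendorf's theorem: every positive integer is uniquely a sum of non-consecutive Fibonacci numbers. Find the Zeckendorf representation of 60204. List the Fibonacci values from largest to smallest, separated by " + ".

Greedily peel off the largest Fibonacci term at each step:
take 46368 (≤ 60204); 60204 − 46368 = 13836
take 10946 (≤ 13836); 13836 − 10946 = 2890
take 2584 (≤ 2890); 2890 − 2584 = 306
take 233 (≤ 306); 306 − 233 = 73
take 55 (≤ 73); 73 − 55 = 18
take 13 (≤ 18); 18 − 13 = 5
take 5 (≤ 5); 5 − 5 = 0
So 60204 = 46368 + 10946 + 2584 + 233 + 55 + 13 + 5, with no two terms consecutive in the sequence.

46368 + 10946 + 2584 + 233 + 55 + 13 + 5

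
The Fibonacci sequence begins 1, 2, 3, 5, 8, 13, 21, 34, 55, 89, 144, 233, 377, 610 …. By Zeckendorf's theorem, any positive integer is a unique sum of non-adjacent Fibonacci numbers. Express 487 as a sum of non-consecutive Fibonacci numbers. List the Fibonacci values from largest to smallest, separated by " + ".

377 + 89 + 21

Repeatedly subtract the largest Fibonacci number that fits:
377 ≤ 487 < 610, so take 377; remainder 110
89 ≤ 110 < 144, so take 89; remainder 21
21 ≤ 21 < 34, so take 21; remainder 0
So 487 = 377 + 89 + 21, with no two terms consecutive in the sequence.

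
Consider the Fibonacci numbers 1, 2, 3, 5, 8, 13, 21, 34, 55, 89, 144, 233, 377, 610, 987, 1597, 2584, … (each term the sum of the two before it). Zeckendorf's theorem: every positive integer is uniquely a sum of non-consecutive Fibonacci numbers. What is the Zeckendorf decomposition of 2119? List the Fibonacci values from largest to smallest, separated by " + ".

Repeatedly subtract the largest Fibonacci number that fits:
2119: greatest Fibonacci not exceeding it is 1597, leaving 522
522: greatest Fibonacci not exceeding it is 377, leaving 145
145: greatest Fibonacci not exceeding it is 144, leaving 1
1: greatest Fibonacci not exceeding it is 1, leaving 0
So 2119 = 1597 + 377 + 144 + 1, with no two terms consecutive in the sequence.

1597 + 377 + 144 + 1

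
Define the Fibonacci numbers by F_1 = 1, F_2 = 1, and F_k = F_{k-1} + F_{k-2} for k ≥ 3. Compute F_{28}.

Iterating the recurrence up to F_{21} = 10946 and F_{20} = 6765:
F_{22} = F_{21} + F_{20} = 10946 + 6765 = 17711
F_{23} = F_{22} + F_{21} = 17711 + 10946 = 28657
F_{24} = F_{23} + F_{22} = 28657 + 17711 = 46368
F_{25} = F_{24} + F_{23} = 46368 + 28657 = 75025
F_{26} = F_{25} + F_{24} = 75025 + 46368 = 121393
F_{27} = F_{26} + F_{25} = 121393 + 75025 = 196418
F_{28} = F_{27} + F_{26} = 196418 + 121393 = 317811

317811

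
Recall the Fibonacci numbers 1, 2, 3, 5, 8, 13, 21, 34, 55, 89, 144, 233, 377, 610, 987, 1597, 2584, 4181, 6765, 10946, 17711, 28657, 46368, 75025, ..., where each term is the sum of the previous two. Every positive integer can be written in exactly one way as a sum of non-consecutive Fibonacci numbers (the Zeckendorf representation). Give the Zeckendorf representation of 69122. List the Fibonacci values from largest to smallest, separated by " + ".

46368 + 17711 + 4181 + 610 + 233 + 13 + 5 + 1

take 46368 (≤ 69122); 69122 − 46368 = 22754
take 17711 (≤ 22754); 22754 − 17711 = 5043
take 4181 (≤ 5043); 5043 − 4181 = 862
take 610 (≤ 862); 862 − 610 = 252
take 233 (≤ 252); 252 − 233 = 19
take 13 (≤ 19); 19 − 13 = 6
take 5 (≤ 6); 6 − 5 = 1
take 1 (≤ 1); 1 − 1 = 0
So 69122 = 46368 + 17711 + 4181 + 610 + 233 + 13 + 5 + 1, with no two terms consecutive in the sequence.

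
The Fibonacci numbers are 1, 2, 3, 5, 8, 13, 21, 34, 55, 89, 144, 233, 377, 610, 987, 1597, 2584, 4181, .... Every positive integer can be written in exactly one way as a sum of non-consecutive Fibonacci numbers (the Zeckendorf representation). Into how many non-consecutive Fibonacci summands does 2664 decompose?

5

Greedy algorithm:
2664 − 2584 = 80
80 − 55 = 25
25 − 21 = 4
4 − 3 = 1
1 − 1 = 0
2664 = 2584 + 55 + 21 + 3 + 1, which has 5 terms.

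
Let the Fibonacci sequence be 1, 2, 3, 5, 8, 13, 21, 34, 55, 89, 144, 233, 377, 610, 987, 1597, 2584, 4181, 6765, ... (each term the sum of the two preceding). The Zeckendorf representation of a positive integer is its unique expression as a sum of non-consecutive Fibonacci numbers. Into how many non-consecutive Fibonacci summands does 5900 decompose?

7

Greedily peel off the largest Fibonacci term at each step:
4181 ≤ 5900 < 6765, so take 4181; remainder 1719
1597 ≤ 1719 < 2584, so take 1597; remainder 122
89 ≤ 122 < 144, so take 89; remainder 33
21 ≤ 33 < 34, so take 21; remainder 12
8 ≤ 12 < 13, so take 8; remainder 4
3 ≤ 4 < 5, so take 3; remainder 1
1 ≤ 1 < 2, so take 1; remainder 0
5900 = 4181 + 1597 + 89 + 21 + 8 + 3 + 1, which has 7 terms.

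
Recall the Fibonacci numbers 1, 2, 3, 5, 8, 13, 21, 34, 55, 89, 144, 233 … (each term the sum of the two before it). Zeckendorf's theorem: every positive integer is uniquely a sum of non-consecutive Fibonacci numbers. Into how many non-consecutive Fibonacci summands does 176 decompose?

4

subtract 144 from 176: 32 remains
subtract 21 from 32: 11 remains
subtract 8 from 11: 3 remains
subtract 3 from 3: 0 remains
176 = 144 + 21 + 8 + 3, which has 4 terms.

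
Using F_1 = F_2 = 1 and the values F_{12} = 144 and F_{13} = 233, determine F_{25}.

75025

By F_{2k+1} = F_k² + F_{k+1}²: F_{25} = 144² + 233² = 20736 + 54289 = 75025.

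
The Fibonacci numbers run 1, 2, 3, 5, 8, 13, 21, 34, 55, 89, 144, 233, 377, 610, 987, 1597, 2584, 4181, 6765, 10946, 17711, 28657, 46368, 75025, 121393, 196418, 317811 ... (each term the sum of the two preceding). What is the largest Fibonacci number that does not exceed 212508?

196418 ≤ 212508 < 317811, so the largest Fibonacci number not exceeding 212508 is 196418.

196418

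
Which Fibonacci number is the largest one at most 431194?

317811

317811 ≤ 431194 < 514229, so the largest Fibonacci number not exceeding 431194 is 317811.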